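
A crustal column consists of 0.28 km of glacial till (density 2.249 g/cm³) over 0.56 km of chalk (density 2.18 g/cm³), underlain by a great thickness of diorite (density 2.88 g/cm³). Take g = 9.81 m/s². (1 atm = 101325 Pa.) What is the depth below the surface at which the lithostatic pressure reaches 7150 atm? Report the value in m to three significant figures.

25800 m

Pressure at base of upper layers: 2249×9.81×280 + 2180×9.81×560 = 1.815×10^7 Pa = 179.2 atm
Remaining pressure to be supplied by diorite: 7.245×10^8 − 1.815×10^7 = 7.063×10^8 Pa
Additional depth in diorite = 7.063×10^8 Pa / (2880 kg/m³ × 9.81 m/s²) = 25000 m
Total depth = 840 m + 25000 m = 25840 m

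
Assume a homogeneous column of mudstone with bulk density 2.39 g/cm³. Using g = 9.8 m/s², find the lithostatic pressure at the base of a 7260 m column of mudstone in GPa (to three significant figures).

0.170 GPa

mudstone: 2390 kg/m³ × 9.8 m/s² × 7260 m = 1.700×10^8 Pa = 0.1700 GPa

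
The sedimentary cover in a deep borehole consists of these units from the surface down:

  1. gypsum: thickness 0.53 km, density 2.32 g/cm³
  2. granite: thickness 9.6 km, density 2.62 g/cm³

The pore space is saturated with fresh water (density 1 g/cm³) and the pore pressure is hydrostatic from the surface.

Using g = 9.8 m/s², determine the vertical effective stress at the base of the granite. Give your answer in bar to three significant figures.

Overburden (lithostatic) stress σ_v:
gypsum: 2320 kg/m³ × 9.8 m/s² × 530 m = 1.205×10^7 Pa = 12.05 MPa
granite: 2620 kg/m³ × 9.8 m/s² × 9600 m = 2.465×10^8 Pa = 246.5 MPa
Total = 12.05 + 246.5 = 258.54 MPa
Pore pressure P_p = 1000 kg/m³ × 9.8 m/s² × 10130 m = 9.927×10^7 Pa = 99.27 MPa
Effective stress σ' = σ_v − P_p = 258.5 − 99.27 = 159.27 MPa = 1592.7 bar

1590 bar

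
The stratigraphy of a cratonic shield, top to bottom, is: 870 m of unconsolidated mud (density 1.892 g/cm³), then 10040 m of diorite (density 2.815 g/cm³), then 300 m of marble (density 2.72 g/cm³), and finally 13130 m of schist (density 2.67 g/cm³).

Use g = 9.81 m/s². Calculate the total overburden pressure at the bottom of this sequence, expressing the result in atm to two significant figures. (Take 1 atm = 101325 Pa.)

6400 atm

unconsolidated mud: 1892 kg/m³ × 9.81 m/s² × 870 m = 1.615×10^7 Pa = 159.4 atm
diorite: 2815 kg/m³ × 9.81 m/s² × 10040 m = 2.773×10^8 Pa = 2736 atm
marble: 2720 kg/m³ × 9.81 m/s² × 300 m = 8.005×10^6 Pa = 79.00 atm
schist: 2670 kg/m³ × 9.81 m/s² × 13130 m = 3.439×10^8 Pa = 3394 atm
Total = 159.4 + 2736 + 79.00 + 3394 = 6368.8 atm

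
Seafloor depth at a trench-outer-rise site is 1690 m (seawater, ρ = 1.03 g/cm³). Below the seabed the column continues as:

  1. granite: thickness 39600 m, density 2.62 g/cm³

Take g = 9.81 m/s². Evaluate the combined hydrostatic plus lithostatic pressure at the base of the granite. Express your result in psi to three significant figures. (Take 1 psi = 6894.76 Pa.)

seawater: 1030 kg/m³ × 9.81 m/s² × 1690 m = 1.708×10^7 Pa = 2477 psi
granite: 2620 kg/m³ × 9.81 m/s² × 39600 m = 1.018×10^9 Pa = 1.476×10^5 psi
Total = 2477 + 1.476×10^5 = 1.5010×10^5 psi

150000 psi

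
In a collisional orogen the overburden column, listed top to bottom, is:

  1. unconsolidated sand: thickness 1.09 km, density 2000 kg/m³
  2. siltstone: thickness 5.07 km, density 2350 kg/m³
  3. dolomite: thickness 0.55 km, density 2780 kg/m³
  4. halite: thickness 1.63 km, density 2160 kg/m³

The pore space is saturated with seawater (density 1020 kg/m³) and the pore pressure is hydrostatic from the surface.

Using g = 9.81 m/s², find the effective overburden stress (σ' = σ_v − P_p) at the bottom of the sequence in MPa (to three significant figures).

Overburden (lithostatic) stress σ_v:
unconsolidated sand: 2000 kg/m³ × 9.81 m/s² × 1090 m = 2.139×10^7 Pa = 21.39 MPa
siltstone: 2350 kg/m³ × 9.81 m/s² × 5070 m = 1.169×10^8 Pa = 116.9 MPa
dolomite: 2780 kg/m³ × 9.81 m/s² × 550 m = 1.500×10^7 Pa = 15.00 MPa
halite: 2160 kg/m³ × 9.81 m/s² × 1630 m = 3.454×10^7 Pa = 34.54 MPa
Total = 21.39 + 116.9 + 15.00 + 34.54 = 187.81 MPa
Pore pressure P_p = 1020 kg/m³ × 9.81 m/s² × 8340 m = 8.345×10^7 Pa = 83.45 MPa
Effective stress σ' = σ_v − P_p = 187.8 − 83.45 = 104.35 MPa

104 MPa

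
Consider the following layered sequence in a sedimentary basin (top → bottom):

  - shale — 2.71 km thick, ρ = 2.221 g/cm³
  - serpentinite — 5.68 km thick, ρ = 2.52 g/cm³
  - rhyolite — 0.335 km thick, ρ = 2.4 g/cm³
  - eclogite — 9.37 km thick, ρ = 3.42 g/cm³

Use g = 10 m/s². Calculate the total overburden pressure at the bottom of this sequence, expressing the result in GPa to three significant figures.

shale: 2221 kg/m³ × 10 m/s² × 2710 m = 6.019×10^7 Pa = 0.06019 GPa
serpentinite: 2520 kg/m³ × 10 m/s² × 5680 m = 1.431×10^8 Pa = 0.1431 GPa
rhyolite: 2400 kg/m³ × 10 m/s² × 335 m = 8.040×10^6 Pa = 8.040×10^-3 GPa
eclogite: 3420 kg/m³ × 10 m/s² × 9370 m = 3.205×10^8 Pa = 0.3205 GPa
Total = 0.06019 + 0.1431 + 8.040×10^-3 + 0.3205 = 0.53182 GPa

0.532 GPa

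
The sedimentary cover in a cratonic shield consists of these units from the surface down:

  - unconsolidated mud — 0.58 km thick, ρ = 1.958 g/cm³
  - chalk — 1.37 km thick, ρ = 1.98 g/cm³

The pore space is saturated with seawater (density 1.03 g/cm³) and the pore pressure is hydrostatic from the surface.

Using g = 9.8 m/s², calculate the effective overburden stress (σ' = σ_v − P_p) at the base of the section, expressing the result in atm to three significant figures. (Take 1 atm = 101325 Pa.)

Overburden (lithostatic) stress σ_v:
unconsolidated mud: 1958 kg/m³ × 9.8 m/s² × 580 m = 1.113×10^7 Pa = 11.13 MPa
chalk: 1980 kg/m³ × 9.8 m/s² × 1370 m = 2.658×10^7 Pa = 26.58 MPa
Total = 11.13 + 26.58 = 37.713 MPa
Pore pressure P_p = 1030 kg/m³ × 9.8 m/s² × 1950 m = 1.968×10^7 Pa = 19.68 MPa
Effective stress σ' = σ_v − P_p = 37.71 − 19.68 = 18.029 MPa = 177.94 atm

178 atm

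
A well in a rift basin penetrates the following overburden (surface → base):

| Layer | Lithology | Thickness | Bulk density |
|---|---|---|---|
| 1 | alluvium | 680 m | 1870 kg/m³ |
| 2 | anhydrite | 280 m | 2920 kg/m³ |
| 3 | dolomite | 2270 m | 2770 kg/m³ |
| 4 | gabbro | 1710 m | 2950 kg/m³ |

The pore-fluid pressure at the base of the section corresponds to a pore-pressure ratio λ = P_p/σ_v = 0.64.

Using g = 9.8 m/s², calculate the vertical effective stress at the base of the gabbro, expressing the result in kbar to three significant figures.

Overburden (lithostatic) stress σ_v:
alluvium: 1870 kg/m³ × 9.8 m/s² × 680 m = 1.246×10^7 Pa = 12.46 MPa
anhydrite: 2920 kg/m³ × 9.8 m/s² × 280 m = 8.012×10^6 Pa = 8.012 MPa
dolomite: 2770 kg/m³ × 9.8 m/s² × 2270 m = 6.162×10^7 Pa = 61.62 MPa
gabbro: 2950 kg/m³ × 9.8 m/s² × 1710 m = 4.944×10^7 Pa = 49.44 MPa
Total = 12.46 + 8.012 + 61.62 + 49.44 = 131.53 MPa
Pore pressure P_p = λ·σ_v = 0.64 × 131.5 MPa = 84.18 MPa
Effective stress σ' = σ_v − P_p = 131.5 − 84.18 = 47.351 MPa = 0.47351 kbar

0.474 kbar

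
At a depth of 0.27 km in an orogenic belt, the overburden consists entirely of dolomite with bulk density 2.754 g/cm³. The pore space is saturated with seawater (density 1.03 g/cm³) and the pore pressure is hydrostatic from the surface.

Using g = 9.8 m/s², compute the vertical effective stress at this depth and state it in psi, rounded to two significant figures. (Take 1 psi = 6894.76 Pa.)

660 psi

Overburden (lithostatic) stress σ_v:
dolomite: 2754 kg/m³ × 9.8 m/s² × 270 m = 7.287×10^6 Pa = 7.287 MPa
Pore pressure P_p = 1030 kg/m³ × 9.8 m/s² × 270 m = 2.725×10^6 Pa = 2.725 MPa
Effective stress σ' = σ_v − P_p = 7.287 − 2.725 = 4.5617 MPa = 661.62 psi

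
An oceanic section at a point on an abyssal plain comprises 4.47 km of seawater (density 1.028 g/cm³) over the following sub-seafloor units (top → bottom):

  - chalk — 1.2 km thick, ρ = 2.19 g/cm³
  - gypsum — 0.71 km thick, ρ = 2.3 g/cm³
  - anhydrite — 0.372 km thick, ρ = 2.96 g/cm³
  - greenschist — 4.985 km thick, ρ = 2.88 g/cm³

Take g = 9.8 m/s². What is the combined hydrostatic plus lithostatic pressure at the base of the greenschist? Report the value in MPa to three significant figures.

238 MPa

seawater: 1028 kg/m³ × 9.8 m/s² × 4470 m = 4.503×10^7 Pa = 45.03 MPa
chalk: 2190 kg/m³ × 9.8 m/s² × 1200 m = 2.575×10^7 Pa = 25.75 MPa
gypsum: 2300 kg/m³ × 9.8 m/s² × 710 m = 1.600×10^7 Pa = 16.00 MPa
anhydrite: 2960 kg/m³ × 9.8 m/s² × 372 m = 1.079×10^7 Pa = 10.79 MPa
greenschist: 2880 kg/m³ × 9.8 m/s² × 4985 m = 1.407×10^8 Pa = 140.7 MPa
Total = 45.03 + 25.75 + 16.00 + 10.79 + 140.7 = 238.28 MPa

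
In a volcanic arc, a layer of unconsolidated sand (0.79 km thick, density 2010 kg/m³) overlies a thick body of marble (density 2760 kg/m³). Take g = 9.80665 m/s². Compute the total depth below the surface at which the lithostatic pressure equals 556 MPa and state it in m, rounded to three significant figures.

20800 m

Pressure at base of upper layers: 2010×9.80665×790 = 1.557×10^7 Pa = 15.57 MPa
Remaining pressure to be supplied by marble: 5.560×10^8 − 1.557×10^7 = 5.404×10^8 Pa
Additional depth in marble = 5.404×10^8 Pa / (2760 kg/m³ × 9.80665 m/s²) = 19967 m
Total depth = 790 m + 19967 m = 20757 m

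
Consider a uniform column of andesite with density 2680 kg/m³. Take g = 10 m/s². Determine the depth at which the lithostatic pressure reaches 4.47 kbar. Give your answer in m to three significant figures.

16700 m

h = P/(ρg) = 4.47 kbar / (2680 kg/m³ × 10 m/s²) = 4.470×10^8 Pa / 26800 Pa/m = 16679 m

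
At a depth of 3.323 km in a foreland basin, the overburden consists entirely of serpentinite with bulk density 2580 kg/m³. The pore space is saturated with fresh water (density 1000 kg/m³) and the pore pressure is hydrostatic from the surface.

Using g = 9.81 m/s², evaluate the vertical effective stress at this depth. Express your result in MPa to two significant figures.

Overburden (lithostatic) stress σ_v:
serpentinite: 2580 kg/m³ × 9.81 m/s² × 3323 m = 8.410×10^7 Pa = 84.10 MPa
Pore pressure P_p = 1000 kg/m³ × 9.81 m/s² × 3323 m = 3.260×10^7 Pa = 32.60 MPa
Effective stress σ' = σ_v − P_p = 84.10 − 32.60 = 51.506 MPa

52 MPa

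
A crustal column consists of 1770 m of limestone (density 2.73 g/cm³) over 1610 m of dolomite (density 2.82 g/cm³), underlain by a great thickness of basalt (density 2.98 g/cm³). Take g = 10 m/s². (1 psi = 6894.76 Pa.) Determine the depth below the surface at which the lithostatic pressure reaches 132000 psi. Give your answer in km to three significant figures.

30.8 km

Pressure at base of upper layers: 2730×10×1770 + 2820×10×1610 = 9.372×10^7 Pa = 13593 psi
Remaining pressure to be supplied by basalt: 9.101×10^8 − 9.372×10^7 = 8.164×10^8 Pa
Additional depth in basalt = 8.164×10^8 Pa / (2980 kg/m³ × 10 m/s²) = 27395 m
Total depth = 3380 m + 27395 m = 30775 m
= 30.775 km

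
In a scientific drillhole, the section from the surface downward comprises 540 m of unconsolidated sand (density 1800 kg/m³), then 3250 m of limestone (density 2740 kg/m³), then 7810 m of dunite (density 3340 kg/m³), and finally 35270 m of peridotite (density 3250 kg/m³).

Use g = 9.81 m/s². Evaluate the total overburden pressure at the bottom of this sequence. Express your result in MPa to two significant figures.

1500 MPa

unconsolidated sand: 1800 kg/m³ × 9.81 m/s² × 540 m = 9.535×10^6 Pa = 9.535 MPa
limestone: 2740 kg/m³ × 9.81 m/s² × 3250 m = 8.736×10^7 Pa = 87.36 MPa
dunite: 3340 kg/m³ × 9.81 m/s² × 7810 m = 2.559×10^8 Pa = 255.9 MPa
peridotite: 3250 kg/m³ × 9.81 m/s² × 35270 m = 1.124×10^9 Pa = 1124 MPa
Total = 9.535 + 87.36 + 255.9 + 1124 = 1477.3 MPa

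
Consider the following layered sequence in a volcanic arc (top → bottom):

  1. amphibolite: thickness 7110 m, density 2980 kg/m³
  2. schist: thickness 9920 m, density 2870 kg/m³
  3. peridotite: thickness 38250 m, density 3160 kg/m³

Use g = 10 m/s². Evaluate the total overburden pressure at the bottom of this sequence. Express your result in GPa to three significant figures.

amphibolite: 2980 kg/m³ × 10 m/s² × 7110 m = 2.119×10^8 Pa = 0.2119 GPa
schist: 2870 kg/m³ × 10 m/s² × 9920 m = 2.847×10^8 Pa = 0.2847 GPa
peridotite: 3160 kg/m³ × 10 m/s² × 38250 m = 1.209×10^9 Pa = 1.209 GPa
Total = 0.2119 + 0.2847 + 1.209 = 1.7053 GPa

1.71 GPa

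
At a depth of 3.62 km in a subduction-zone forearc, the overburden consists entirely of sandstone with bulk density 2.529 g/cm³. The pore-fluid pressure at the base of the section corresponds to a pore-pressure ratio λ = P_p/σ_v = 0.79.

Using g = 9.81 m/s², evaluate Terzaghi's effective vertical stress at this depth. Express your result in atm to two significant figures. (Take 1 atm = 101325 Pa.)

190 atm

Overburden (lithostatic) stress σ_v:
sandstone: 2529 kg/m³ × 9.81 m/s² × 3620 m = 8.981×10^7 Pa = 89.81 MPa
Pore pressure P_p = λ·σ_v = 0.79 × 89.81 MPa = 70.95 MPa
Effective stress σ' = σ_v − P_p = 89.81 − 70.95 = 18.860 MPa = 186.14 atm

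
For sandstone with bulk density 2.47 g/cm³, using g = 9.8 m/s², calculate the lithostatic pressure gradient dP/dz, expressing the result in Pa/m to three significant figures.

24200 Pa/m

dP/dz = ρg = 2470 kg/m³ × 9.8 m/s² = 24206 Pa/m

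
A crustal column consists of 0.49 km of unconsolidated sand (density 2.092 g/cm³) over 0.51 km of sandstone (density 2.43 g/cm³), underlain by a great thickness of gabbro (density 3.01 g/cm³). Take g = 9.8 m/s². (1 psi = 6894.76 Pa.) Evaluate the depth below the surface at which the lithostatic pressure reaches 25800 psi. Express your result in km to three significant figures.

Pressure at base of upper layers: 2092×9.8×490 + 2430×9.8×510 = 2.219×10^7 Pa = 3219 psi
Remaining pressure to be supplied by gabbro: 1.779×10^8 − 2.219×10^7 = 1.557×10^8 Pa
Additional depth in gabbro = 1.557×10^8 Pa / (3010 kg/m³ × 9.8 m/s²) = 5278.1 m
Total depth = 1000 m + 5278.1 m = 6278.1 m
= 6.2781 km

6.28 km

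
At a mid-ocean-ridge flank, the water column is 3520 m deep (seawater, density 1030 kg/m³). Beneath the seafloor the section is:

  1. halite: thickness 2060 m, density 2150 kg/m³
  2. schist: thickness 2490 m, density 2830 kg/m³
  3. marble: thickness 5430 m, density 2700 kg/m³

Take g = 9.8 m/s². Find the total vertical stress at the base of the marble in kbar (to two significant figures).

2.9 kbar

seawater: 1030 kg/m³ × 9.8 m/s² × 3520 m = 3.553×10^7 Pa = 0.3553 kbar
halite: 2150 kg/m³ × 9.8 m/s² × 2060 m = 4.340×10^7 Pa = 0.4340 kbar
schist: 2830 kg/m³ × 9.8 m/s² × 2490 m = 6.906×10^7 Pa = 0.6906 kbar
marble: 2700 kg/m³ × 9.8 m/s² × 5430 m = 1.437×10^8 Pa = 1.437 kbar
Total = 0.3553 + 0.4340 + 0.6906 + 1.437 = 2.9167 kbar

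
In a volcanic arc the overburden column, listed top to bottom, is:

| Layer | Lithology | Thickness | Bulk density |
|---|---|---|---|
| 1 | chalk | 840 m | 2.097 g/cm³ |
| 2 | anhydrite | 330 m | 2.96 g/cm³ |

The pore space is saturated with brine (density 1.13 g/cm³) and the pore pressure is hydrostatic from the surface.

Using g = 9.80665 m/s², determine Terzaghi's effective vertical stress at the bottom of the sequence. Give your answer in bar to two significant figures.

Overburden (lithostatic) stress σ_v:
chalk: 2097 kg/m³ × 9.80665 m/s² × 840 m = 1.727×10^7 Pa = 17.27 MPa
anhydrite: 2960 kg/m³ × 9.80665 m/s² × 330 m = 9.579×10^6 Pa = 9.579 MPa
Total = 17.27 + 9.579 = 26.853 MPa
Pore pressure P_p = 1130 kg/m³ × 9.80665 m/s² × 1170 m = 1.297×10^7 Pa = 12.97 MPa
Effective stress σ' = σ_v − P_p = 26.85 − 12.97 = 13.888 MPa = 138.88 bar

140 bar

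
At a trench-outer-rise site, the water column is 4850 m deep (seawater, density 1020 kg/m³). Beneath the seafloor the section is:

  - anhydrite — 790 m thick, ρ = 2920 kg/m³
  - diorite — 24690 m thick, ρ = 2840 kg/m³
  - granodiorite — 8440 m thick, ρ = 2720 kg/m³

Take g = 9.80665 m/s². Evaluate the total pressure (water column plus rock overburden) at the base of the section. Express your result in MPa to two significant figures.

980 MPa

seawater: 1020 kg/m³ × 9.80665 m/s² × 4850 m = 4.851×10^7 Pa = 48.51 MPa
anhydrite: 2920 kg/m³ × 9.80665 m/s² × 790 m = 2.262×10^7 Pa = 22.62 MPa
diorite: 2840 kg/m³ × 9.80665 m/s² × 24690 m = 6.876×10^8 Pa = 687.6 MPa
granodiorite: 2720 kg/m³ × 9.80665 m/s² × 8440 m = 2.251×10^8 Pa = 225.1 MPa
Total = 48.51 + 22.62 + 687.6 + 225.1 = 983.90 MPa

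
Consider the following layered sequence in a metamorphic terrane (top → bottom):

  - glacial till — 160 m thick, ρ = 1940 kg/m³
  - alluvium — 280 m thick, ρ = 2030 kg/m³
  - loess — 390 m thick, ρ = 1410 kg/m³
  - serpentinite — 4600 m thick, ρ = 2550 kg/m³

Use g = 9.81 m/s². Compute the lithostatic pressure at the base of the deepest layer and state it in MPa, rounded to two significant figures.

130 MPa

glacial till: 1940 kg/m³ × 9.81 m/s² × 160 m = 3.045×10^6 Pa = 3.045 MPa
alluvium: 2030 kg/m³ × 9.81 m/s² × 280 m = 5.576×10^6 Pa = 5.576 MPa
loess: 1410 kg/m³ × 9.81 m/s² × 390 m = 5.395×10^6 Pa = 5.395 MPa
serpentinite: 2550 kg/m³ × 9.81 m/s² × 4600 m = 1.151×10^8 Pa = 115.1 MPa
Total = 3.045 + 5.576 + 5.395 + 115.1 = 129.09 MPa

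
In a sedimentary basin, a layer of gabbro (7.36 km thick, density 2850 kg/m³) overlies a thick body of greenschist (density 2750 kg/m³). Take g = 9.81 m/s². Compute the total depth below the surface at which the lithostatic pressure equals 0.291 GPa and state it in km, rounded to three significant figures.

10.5 km

Pressure at base of upper layers: 2850×9.81×7360 = 2.058×10^8 Pa = 0.2058 GPa
Remaining pressure to be supplied by greenschist: 2.910×10^8 − 2.058×10^8 = 8.523×10^7 Pa
Additional depth in greenschist = 8.523×10^7 Pa / (2750 kg/m³ × 9.81 m/s²) = 3159.1 m
Total depth = 7360 m + 3159.1 m = 10519 m
= 10.519 km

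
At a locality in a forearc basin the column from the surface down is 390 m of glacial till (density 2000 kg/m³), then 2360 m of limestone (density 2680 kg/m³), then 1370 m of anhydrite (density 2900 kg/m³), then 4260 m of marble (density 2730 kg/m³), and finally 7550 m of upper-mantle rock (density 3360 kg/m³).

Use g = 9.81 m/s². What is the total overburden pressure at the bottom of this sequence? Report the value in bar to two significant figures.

4700 bar

glacial till: 2000 kg/m³ × 9.81 m/s² × 390 m = 7.652×10^6 Pa = 76.52 bar
limestone: 2680 kg/m³ × 9.81 m/s² × 2360 m = 6.205×10^7 Pa = 620.5 bar
anhydrite: 2900 kg/m³ × 9.81 m/s² × 1370 m = 3.898×10^7 Pa = 389.8 bar
marble: 2730 kg/m³ × 9.81 m/s² × 4260 m = 1.141×10^8 Pa = 1141 bar
upper-mantle rock: 3360 kg/m³ × 9.81 m/s² × 7550 m = 2.489×10^8 Pa = 2489 bar
Total = 76.52 + 620.5 + 389.8 + 1141 + 2489 = 4716.2 bar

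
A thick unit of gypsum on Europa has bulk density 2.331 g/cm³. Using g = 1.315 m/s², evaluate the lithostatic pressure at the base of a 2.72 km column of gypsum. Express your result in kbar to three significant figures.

0.0834 kbar

gypsum: 2331 kg/m³ × 1.315 m/s² × 2720 m = 8.338×10^6 Pa = 0.08338 kbar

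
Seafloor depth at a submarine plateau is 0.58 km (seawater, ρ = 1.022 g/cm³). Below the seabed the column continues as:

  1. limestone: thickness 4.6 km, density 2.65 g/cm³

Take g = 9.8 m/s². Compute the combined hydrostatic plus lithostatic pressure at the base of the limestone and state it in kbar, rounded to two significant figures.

seawater: 1022 kg/m³ × 9.8 m/s² × 580 m = 5.809×10^6 Pa = 0.05809 kbar
limestone: 2650 kg/m³ × 9.8 m/s² × 4600 m = 1.195×10^8 Pa = 1.195 kbar
Total = 0.05809 + 1.195 = 1.2527 kbar

1.3 kbar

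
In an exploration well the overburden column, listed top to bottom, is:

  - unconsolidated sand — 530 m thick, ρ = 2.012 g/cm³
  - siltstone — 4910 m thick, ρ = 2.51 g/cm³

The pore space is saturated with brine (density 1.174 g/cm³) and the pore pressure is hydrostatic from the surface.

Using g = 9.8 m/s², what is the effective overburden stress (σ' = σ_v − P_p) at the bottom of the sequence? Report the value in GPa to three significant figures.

Overburden (lithostatic) stress σ_v:
unconsolidated sand: 2012 kg/m³ × 9.8 m/s² × 530 m = 1.045×10^7 Pa = 10.45 MPa
siltstone: 2510 kg/m³ × 9.8 m/s² × 4910 m = 1.208×10^8 Pa = 120.8 MPa
Total = 10.45 + 120.8 = 131.23 MPa
Pore pressure P_p = 1174 kg/m³ × 9.8 m/s² × 5440 m = 6.259×10^7 Pa = 62.59 MPa
Effective stress σ' = σ_v − P_p = 131.2 − 62.59 = 68.638 MPa = 0.068638 GPa

0.0686 GPa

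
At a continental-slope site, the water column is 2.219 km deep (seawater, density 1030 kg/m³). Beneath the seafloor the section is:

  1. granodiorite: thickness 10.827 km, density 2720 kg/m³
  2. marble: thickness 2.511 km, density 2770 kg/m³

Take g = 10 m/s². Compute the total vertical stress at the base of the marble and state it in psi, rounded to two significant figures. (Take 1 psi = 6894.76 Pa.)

seawater: 1030 kg/m³ × 10 m/s² × 2219 m = 2.286×10^7 Pa = 3315 psi
granodiorite: 2720 kg/m³ × 10 m/s² × 10827 m = 2.945×10^8 Pa = 42713 psi
marble: 2770 kg/m³ × 10 m/s² × 2511 m = 6.955×10^7 Pa = 10088 psi
Total = 3315 + 42713 + 10088 = 56116 psi

56000 psi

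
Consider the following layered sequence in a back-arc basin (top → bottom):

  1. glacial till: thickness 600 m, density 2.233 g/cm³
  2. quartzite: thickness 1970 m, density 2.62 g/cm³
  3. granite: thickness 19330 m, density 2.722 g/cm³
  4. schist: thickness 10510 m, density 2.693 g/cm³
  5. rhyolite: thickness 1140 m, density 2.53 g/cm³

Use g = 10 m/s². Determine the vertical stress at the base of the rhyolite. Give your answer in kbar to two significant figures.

glacial till: 2233 kg/m³ × 10 m/s² × 600 m = 1.340×10^7 Pa = 0.1340 kbar
quartzite: 2620 kg/m³ × 10 m/s² × 1970 m = 5.161×10^7 Pa = 0.5161 kbar
granite: 2722 kg/m³ × 10 m/s² × 19330 m = 5.262×10^8 Pa = 5.262 kbar
schist: 2693 kg/m³ × 10 m/s² × 10510 m = 2.830×10^8 Pa = 2.830 kbar
rhyolite: 2530 kg/m³ × 10 m/s² × 1140 m = 2.884×10^7 Pa = 0.2884 kbar
Total = 0.1340 + 0.5161 + 5.262 + 2.830 + 0.2884 = 9.0305 kbar

9.0 kbar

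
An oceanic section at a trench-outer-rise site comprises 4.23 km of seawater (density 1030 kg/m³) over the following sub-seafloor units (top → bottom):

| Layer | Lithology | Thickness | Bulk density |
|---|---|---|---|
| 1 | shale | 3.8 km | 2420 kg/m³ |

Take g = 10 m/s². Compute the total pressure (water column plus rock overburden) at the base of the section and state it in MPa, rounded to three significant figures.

seawater: 1030 kg/m³ × 10 m/s² × 4230 m = 4.357×10^7 Pa = 43.57 MPa
shale: 2420 kg/m³ × 10 m/s² × 3800 m = 9.196×10^7 Pa = 91.96 MPa
Total = 43.57 + 91.96 = 135.53 MPa

136 MPa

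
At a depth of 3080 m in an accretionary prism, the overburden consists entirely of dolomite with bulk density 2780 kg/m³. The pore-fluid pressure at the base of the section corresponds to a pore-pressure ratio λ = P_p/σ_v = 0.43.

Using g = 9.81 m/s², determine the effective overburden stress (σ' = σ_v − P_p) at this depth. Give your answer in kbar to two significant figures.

0.48 kbar

Overburden (lithostatic) stress σ_v:
dolomite: 2780 kg/m³ × 9.81 m/s² × 3080 m = 8.400×10^7 Pa = 84.00 MPa
Pore pressure P_p = λ·σ_v = 0.43 × 84.00 MPa = 36.12 MPa
Effective stress σ' = σ_v − P_p = 84.00 − 36.12 = 47.878 MPa = 0.47878 kbar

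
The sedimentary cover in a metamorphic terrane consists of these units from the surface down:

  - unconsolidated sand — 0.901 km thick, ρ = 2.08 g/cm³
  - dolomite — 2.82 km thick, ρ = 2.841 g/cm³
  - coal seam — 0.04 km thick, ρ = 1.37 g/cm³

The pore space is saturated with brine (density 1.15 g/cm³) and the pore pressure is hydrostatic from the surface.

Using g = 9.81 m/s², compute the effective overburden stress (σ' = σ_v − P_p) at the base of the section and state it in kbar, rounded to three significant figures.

0.551 kbar

Overburden (lithostatic) stress σ_v:
unconsolidated sand: 2080 kg/m³ × 9.81 m/s² × 901 m = 1.838×10^7 Pa = 18.38 MPa
dolomite: 2841 kg/m³ × 9.81 m/s² × 2820 m = 7.859×10^7 Pa = 78.59 MPa
coal seam: 1370 kg/m³ × 9.81 m/s² × 40 m = 5.376×10^5 Pa = 0.5376 MPa
Total = 18.38 + 78.59 + 0.5376 = 97.516 MPa
Pore pressure P_p = 1150 kg/m³ × 9.81 m/s² × 3761 m = 4.243×10^7 Pa = 42.43 MPa
Effective stress σ' = σ_v − P_p = 97.52 − 42.43 = 55.087 MPa = 0.55087 kbar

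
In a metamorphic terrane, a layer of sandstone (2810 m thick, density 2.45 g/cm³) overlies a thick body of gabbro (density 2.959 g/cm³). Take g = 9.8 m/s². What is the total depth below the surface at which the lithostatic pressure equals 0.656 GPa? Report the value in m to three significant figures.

23100 m

Pressure at base of upper layers: 2450×9.8×2810 = 6.747×10^7 Pa = 0.06747 GPa
Remaining pressure to be supplied by gabbro: 6.560×10^8 − 6.747×10^7 = 5.885×10^8 Pa
Additional depth in gabbro = 5.885×10^8 Pa / (2959 kg/m³ × 9.8 m/s²) = 20295 m
Total depth = 2810 m + 20295 m = 23105 m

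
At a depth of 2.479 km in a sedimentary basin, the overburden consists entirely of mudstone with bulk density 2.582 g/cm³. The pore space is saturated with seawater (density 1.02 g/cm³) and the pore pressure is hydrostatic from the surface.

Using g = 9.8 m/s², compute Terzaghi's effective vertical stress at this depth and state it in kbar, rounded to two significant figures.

0.38 kbar

Overburden (lithostatic) stress σ_v:
mudstone: 2582 kg/m³ × 9.8 m/s² × 2479 m = 6.273×10^7 Pa = 62.73 MPa
Pore pressure P_p = 1020 kg/m³ × 9.8 m/s² × 2479 m = 2.478×10^7 Pa = 24.78 MPa
Effective stress σ' = σ_v − P_p = 62.73 − 24.78 = 37.948 MPa = 0.37948 kbar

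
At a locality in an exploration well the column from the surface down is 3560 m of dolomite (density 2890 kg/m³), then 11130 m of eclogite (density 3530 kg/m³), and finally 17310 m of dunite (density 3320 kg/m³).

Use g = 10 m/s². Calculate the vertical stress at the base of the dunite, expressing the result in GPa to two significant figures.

1.1 GPa

dolomite: 2890 kg/m³ × 10 m/s² × 3560 m = 1.029×10^8 Pa = 0.1029 GPa
eclogite: 3530 kg/m³ × 10 m/s² × 11130 m = 3.929×10^8 Pa = 0.3929 GPa
dunite: 3320 kg/m³ × 10 m/s² × 17310 m = 5.747×10^8 Pa = 0.5747 GPa
Total = 0.1029 + 0.3929 + 0.5747 = 1.0705 GPa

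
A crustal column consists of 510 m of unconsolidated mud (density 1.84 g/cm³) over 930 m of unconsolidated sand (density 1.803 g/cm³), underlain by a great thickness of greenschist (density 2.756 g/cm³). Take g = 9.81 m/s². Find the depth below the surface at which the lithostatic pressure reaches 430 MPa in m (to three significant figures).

16400 m

Pressure at base of upper layers: 1840×9.81×510 + 1803×9.81×930 = 2.566×10^7 Pa = 25.66 MPa
Remaining pressure to be supplied by greenschist: 4.300×10^8 − 2.566×10^7 = 4.043×10^8 Pa
Additional depth in greenschist = 4.043×10^8 Pa / (2756 kg/m³ × 9.81 m/s²) = 14956 m
Total depth = 1440 m + 14956 m = 16396 m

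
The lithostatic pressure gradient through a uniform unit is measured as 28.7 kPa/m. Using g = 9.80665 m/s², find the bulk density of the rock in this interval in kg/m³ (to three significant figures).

2930 kg/m³

ρ = (dP/dz)/g = 28.7 kPa/m / 9.80665 m/s² = 28700 Pa/m / 9.80665 m/s² = 2926.6 kg/m³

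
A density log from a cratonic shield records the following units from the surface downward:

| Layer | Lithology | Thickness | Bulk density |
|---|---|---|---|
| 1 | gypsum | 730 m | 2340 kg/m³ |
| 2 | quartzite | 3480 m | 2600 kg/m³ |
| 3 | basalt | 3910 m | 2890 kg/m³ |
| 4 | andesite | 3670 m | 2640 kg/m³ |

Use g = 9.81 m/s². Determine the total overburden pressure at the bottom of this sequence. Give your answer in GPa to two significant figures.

gypsum: 2340 kg/m³ × 9.81 m/s² × 730 m = 1.676×10^7 Pa = 0.01676 GPa
quartzite: 2600 kg/m³ × 9.81 m/s² × 3480 m = 8.876×10^7 Pa = 0.08876 GPa
basalt: 2890 kg/m³ × 9.81 m/s² × 3910 m = 1.109×10^8 Pa = 0.1109 GPa
andesite: 2640 kg/m³ × 9.81 m/s² × 3670 m = 9.505×10^7 Pa = 0.09505 GPa
Total = 0.01676 + 0.08876 + 0.1109 + 0.09505 = 0.31142 GPa

0.31 GPa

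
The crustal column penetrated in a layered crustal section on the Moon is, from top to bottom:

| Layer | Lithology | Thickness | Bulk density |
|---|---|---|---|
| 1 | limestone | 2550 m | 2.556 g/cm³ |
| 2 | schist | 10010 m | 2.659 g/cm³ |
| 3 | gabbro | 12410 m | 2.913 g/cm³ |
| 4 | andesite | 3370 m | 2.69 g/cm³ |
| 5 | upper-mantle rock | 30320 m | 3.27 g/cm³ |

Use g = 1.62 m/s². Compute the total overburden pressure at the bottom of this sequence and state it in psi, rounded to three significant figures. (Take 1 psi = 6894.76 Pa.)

41700 psi

limestone: 2556 kg/m³ × 1.62 m/s² × 2550 m = 1.056×10^7 Pa = 1531 psi
schist: 2659 kg/m³ × 1.62 m/s² × 10010 m = 4.312×10^7 Pa = 6254 psi
gabbro: 2913 kg/m³ × 1.62 m/s² × 12410 m = 5.856×10^7 Pa = 8494 psi
andesite: 2690 kg/m³ × 1.62 m/s² × 3370 m = 1.469×10^7 Pa = 2130 psi
upper-mantle rock: 3270 kg/m³ × 1.62 m/s² × 30320 m = 1.606×10^8 Pa = 23296 psi
Total = 1531 + 6254 + 8494 + 2130 + 23296 = 41705 psi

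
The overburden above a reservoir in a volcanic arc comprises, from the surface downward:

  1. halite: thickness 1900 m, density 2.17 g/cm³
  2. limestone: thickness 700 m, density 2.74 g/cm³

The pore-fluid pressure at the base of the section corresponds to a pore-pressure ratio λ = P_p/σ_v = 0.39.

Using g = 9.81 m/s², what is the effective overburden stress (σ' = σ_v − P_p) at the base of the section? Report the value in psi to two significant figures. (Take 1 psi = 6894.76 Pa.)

Overburden (lithostatic) stress σ_v:
halite: 2170 kg/m³ × 9.81 m/s² × 1900 m = 4.045×10^7 Pa = 40.45 MPa
limestone: 2740 kg/m³ × 9.81 m/s² × 700 m = 1.882×10^7 Pa = 18.82 MPa
Total = 40.45 + 18.82 = 59.262 MPa
Pore pressure P_p = λ·σ_v = 0.39 × 59.26 MPa = 23.11 MPa
Effective stress σ' = σ_v − P_p = 59.26 − 23.11 = 36.150 MPa = 5243.1 psi

5200 psi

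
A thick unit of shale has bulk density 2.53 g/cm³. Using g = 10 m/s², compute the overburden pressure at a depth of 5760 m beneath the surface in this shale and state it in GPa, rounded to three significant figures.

shale: 2530 kg/m³ × 10 m/s² × 5760 m = 1.457×10^8 Pa = 0.1457 GPa

0.146 GPa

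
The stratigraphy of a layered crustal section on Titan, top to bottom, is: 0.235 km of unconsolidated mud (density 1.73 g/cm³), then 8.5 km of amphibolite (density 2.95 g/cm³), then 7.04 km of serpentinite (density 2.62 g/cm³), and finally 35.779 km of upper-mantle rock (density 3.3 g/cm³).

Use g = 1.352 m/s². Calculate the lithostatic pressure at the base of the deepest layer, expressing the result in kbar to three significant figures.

2.19 kbar

unconsolidated mud: 1730 kg/m³ × 1.352 m/s² × 235 m = 5.497×10^5 Pa = 5.497×10^-3 kbar
amphibolite: 2950 kg/m³ × 1.352 m/s² × 8500 m = 3.390×10^7 Pa = 0.3390 kbar
serpentinite: 2620 kg/m³ × 1.352 m/s² × 7040 m = 2.494×10^7 Pa = 0.2494 kbar
upper-mantle rock: 3300 kg/m³ × 1.352 m/s² × 35779 m = 1.596×10^8 Pa = 1.596 kbar
Total = 5.497×10^-3 + 0.3390 + 0.2494 + 1.596 = 2.1902 kbar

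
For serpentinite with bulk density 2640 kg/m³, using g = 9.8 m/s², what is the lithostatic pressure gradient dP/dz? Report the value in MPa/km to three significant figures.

25.9 MPa/km

dP/dz = ρg = 2640 kg/m³ × 9.8 m/s² = 25872 Pa/m
= 25872 Pa/m × (1 MPa/km / 1000.0 Pa/m) = 25.872 MPa/km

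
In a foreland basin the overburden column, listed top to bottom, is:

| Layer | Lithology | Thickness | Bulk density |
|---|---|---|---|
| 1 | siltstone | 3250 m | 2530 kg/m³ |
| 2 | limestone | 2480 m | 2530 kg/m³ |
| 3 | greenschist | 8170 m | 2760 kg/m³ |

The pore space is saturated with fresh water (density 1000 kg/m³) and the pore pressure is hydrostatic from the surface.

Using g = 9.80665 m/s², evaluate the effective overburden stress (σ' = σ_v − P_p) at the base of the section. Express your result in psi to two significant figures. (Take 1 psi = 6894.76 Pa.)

33000 psi

Overburden (lithostatic) stress σ_v:
siltstone: 2530 kg/m³ × 9.80665 m/s² × 3250 m = 8.064×10^7 Pa = 80.64 MPa
limestone: 2530 kg/m³ × 9.80665 m/s² × 2480 m = 6.153×10^7 Pa = 61.53 MPa
greenschist: 2760 kg/m³ × 9.80665 m/s² × 8170 m = 2.211×10^8 Pa = 221.1 MPa
Total = 80.64 + 61.53 + 221.1 = 363.30 MPa
Pore pressure P_p = 1000 kg/m³ × 9.80665 m/s² × 13900 m = 1.363×10^8 Pa = 136.3 MPa
Effective stress σ' = σ_v − P_p = 363.3 − 136.3 = 226.99 MPa = 32921 psi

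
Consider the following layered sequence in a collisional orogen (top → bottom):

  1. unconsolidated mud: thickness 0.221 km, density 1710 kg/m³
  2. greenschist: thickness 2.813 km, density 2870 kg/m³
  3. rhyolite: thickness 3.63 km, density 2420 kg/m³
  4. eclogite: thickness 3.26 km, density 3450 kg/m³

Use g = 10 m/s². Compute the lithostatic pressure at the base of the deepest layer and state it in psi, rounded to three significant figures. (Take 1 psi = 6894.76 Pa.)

41300 psi

unconsolidated mud: 1710 kg/m³ × 10 m/s² × 221 m = 3.779×10^6 Pa = 548.1 psi
greenschist: 2870 kg/m³ × 10 m/s² × 2813 m = 8.073×10^7 Pa = 11709 psi
rhyolite: 2420 kg/m³ × 10 m/s² × 3630 m = 8.785×10^7 Pa = 12741 psi
eclogite: 3450 kg/m³ × 10 m/s² × 3260 m = 1.125×10^8 Pa = 16312 psi
Total = 548.1 + 11709 + 12741 + 16312 = 41311 psi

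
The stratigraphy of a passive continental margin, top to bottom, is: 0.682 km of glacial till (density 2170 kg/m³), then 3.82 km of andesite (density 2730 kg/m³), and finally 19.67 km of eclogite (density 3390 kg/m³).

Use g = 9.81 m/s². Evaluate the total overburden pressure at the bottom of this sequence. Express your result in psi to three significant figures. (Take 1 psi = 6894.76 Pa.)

glacial till: 2170 kg/m³ × 9.81 m/s² × 682 m = 1.452×10^7 Pa = 2106 psi
andesite: 2730 kg/m³ × 9.81 m/s² × 3820 m = 1.023×10^8 Pa = 14838 psi
eclogite: 3390 kg/m³ × 9.81 m/s² × 19670 m = 6.541×10^8 Pa = 94876 psi
Total = 2106 + 14838 + 94876 = 1.1182×10^5 psi

112000 psi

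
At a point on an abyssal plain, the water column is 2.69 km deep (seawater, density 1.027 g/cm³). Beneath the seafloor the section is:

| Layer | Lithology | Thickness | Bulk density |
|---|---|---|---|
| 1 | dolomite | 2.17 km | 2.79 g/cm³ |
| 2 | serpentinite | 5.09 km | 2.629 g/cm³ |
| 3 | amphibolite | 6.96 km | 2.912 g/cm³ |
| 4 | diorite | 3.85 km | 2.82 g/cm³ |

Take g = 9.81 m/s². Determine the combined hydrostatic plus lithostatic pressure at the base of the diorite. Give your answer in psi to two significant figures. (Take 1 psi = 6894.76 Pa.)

76000 psi

seawater: 1027 kg/m³ × 9.81 m/s² × 2690 m = 2.710×10^7 Pa = 3931 psi
dolomite: 2790 kg/m³ × 9.81 m/s² × 2170 m = 5.939×10^7 Pa = 8614 psi
serpentinite: 2629 kg/m³ × 9.81 m/s² × 5090 m = 1.313×10^8 Pa = 19040 psi
amphibolite: 2912 kg/m³ × 9.81 m/s² × 6960 m = 1.988×10^8 Pa = 28837 psi
diorite: 2820 kg/m³ × 9.81 m/s² × 3850 m = 1.065×10^8 Pa = 15448 psi
Total = 3931 + 8614 + 19040 + 28837 + 15448 = 75869 psi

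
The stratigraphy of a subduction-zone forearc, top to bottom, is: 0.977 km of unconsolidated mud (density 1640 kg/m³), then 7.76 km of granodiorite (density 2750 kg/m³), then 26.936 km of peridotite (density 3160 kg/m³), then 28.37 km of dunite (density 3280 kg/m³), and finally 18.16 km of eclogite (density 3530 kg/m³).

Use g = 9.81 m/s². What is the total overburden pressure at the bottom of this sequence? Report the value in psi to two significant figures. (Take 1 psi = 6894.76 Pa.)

380000 psi

unconsolidated mud: 1640 kg/m³ × 9.81 m/s² × 977 m = 1.572×10^7 Pa = 2280 psi
granodiorite: 2750 kg/m³ × 9.81 m/s² × 7760 m = 2.093×10^8 Pa = 30363 psi
peridotite: 3160 kg/m³ × 9.81 m/s² × 26936 m = 8.350×10^8 Pa = 1.211×10^5 psi
dunite: 3280 kg/m³ × 9.81 m/s² × 28370 m = 9.129×10^8 Pa = 1.324×10^5 psi
eclogite: 3530 kg/m³ × 9.81 m/s² × 18160 m = 6.289×10^8 Pa = 91210 psi
Total = 2280 + 30363 + 1.211×10^5 + 1.324×10^5 + 91210 = 3.7736×10^5 psi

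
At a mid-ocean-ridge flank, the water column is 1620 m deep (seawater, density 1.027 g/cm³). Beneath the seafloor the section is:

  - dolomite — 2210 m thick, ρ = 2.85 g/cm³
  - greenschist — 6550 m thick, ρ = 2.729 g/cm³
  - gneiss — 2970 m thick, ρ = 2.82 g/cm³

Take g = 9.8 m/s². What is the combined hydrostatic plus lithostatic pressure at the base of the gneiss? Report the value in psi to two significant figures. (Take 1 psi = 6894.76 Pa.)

seawater: 1027 kg/m³ × 9.8 m/s² × 1620 m = 1.630×10^7 Pa = 2365 psi
dolomite: 2850 kg/m³ × 9.8 m/s² × 2210 m = 6.173×10^7 Pa = 8952 psi
greenschist: 2729 kg/m³ × 9.8 m/s² × 6550 m = 1.752×10^8 Pa = 25407 psi
gneiss: 2820 kg/m³ × 9.8 m/s² × 2970 m = 8.208×10^7 Pa = 11905 psi
Total = 2365 + 8952 + 25407 + 11905 = 48629 psi

49000 psi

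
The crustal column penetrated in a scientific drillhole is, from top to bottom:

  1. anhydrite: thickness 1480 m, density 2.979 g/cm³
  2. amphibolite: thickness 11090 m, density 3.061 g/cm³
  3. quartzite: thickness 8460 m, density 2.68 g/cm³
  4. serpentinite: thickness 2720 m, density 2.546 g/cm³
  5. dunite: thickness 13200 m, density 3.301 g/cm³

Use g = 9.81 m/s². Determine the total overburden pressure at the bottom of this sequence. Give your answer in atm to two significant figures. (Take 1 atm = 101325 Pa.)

11000 atm

anhydrite: 2979 kg/m³ × 9.81 m/s² × 1480 m = 4.325×10^7 Pa = 426.9 atm
amphibolite: 3061 kg/m³ × 9.81 m/s² × 11090 m = 3.330×10^8 Pa = 3287 atm
quartzite: 2680 kg/m³ × 9.81 m/s² × 8460 m = 2.224×10^8 Pa = 2195 atm
serpentinite: 2546 kg/m³ × 9.81 m/s² × 2720 m = 6.794×10^7 Pa = 670.5 atm
dunite: 3301 kg/m³ × 9.81 m/s² × 13200 m = 4.275×10^8 Pa = 4219 atm
Total = 426.9 + 3287 + 2195 + 670.5 + 4219 = 10798 atm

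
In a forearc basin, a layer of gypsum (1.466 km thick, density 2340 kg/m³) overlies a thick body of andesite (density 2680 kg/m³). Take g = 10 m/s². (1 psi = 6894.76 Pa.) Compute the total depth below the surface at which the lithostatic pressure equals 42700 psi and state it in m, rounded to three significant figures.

Pressure at base of upper layers: 2340×10×1466 = 3.430×10^7 Pa = 4975 psi
Remaining pressure to be supplied by andesite: 2.944×10^8 − 3.430×10^7 = 2.601×10^8 Pa
Additional depth in andesite = 2.601×10^8 Pa / (2680 kg/m³ × 10 m/s²) = 9705.3 m
Total depth = 1466 m + 9705.3 m = 11171 m

11200 m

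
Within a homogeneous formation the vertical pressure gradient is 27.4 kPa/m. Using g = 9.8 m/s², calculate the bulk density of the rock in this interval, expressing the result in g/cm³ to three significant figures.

2.80 g/cm³

ρ = (dP/dz)/g = 27.4 kPa/m / 9.8 m/s² = 27400 Pa/m / 9.8 m/s² = 2795.9 kg/m³
= 2.796 g/cm³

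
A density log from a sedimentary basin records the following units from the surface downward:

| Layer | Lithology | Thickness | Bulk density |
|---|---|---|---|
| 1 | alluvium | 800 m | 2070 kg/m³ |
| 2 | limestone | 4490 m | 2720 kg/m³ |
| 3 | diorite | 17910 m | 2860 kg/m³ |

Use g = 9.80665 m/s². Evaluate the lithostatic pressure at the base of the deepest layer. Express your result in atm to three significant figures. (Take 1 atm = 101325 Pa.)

alluvium: 2070 kg/m³ × 9.80665 m/s² × 800 m = 1.624×10^7 Pa = 160.3 atm
limestone: 2720 kg/m³ × 9.80665 m/s² × 4490 m = 1.198×10^8 Pa = 1182 atm
diorite: 2860 kg/m³ × 9.80665 m/s² × 17910 m = 5.023×10^8 Pa = 4958 atm
Total = 160.3 + 1182 + 4958 = 6299.8 atm

6300 atm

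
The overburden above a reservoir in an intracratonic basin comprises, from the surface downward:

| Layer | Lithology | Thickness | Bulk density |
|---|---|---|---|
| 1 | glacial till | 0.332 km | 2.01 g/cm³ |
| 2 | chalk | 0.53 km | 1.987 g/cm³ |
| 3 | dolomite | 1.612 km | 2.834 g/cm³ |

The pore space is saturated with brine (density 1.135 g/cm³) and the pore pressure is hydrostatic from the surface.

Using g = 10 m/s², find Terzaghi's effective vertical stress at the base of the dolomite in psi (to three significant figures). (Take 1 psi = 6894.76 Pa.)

5050 psi

Overburden (lithostatic) stress σ_v:
glacial till: 2010 kg/m³ × 10 m/s² × 332 m = 6.673×10^6 Pa = 6.673 MPa
chalk: 1987 kg/m³ × 10 m/s² × 530 m = 1.053×10^7 Pa = 10.53 MPa
dolomite: 2834 kg/m³ × 10 m/s² × 1612 m = 4.568×10^7 Pa = 45.68 MPa
Total = 6.673 + 10.53 + 45.68 = 62.888 MPa
Pore pressure P_p = 1135 kg/m³ × 10 m/s² × 2474 m = 2.808×10^7 Pa = 28.08 MPa
Effective stress σ' = σ_v − P_p = 62.89 − 28.08 = 34.808 MPa = 5048.5 psi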